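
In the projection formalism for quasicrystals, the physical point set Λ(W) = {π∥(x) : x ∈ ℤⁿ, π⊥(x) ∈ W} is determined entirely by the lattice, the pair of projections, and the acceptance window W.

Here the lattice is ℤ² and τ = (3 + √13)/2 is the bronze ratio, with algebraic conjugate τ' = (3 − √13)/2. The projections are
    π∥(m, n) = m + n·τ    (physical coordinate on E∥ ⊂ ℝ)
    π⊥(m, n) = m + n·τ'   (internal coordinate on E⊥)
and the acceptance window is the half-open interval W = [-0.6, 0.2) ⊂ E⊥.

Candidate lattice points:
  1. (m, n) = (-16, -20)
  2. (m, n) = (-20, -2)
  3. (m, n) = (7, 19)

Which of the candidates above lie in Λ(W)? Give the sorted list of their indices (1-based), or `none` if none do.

none

Numerically τ ≈ 3.3028 and τ' = −1/τ ≈ -0.3028.
candidate 1: (m,n)=(-16,-20) → π∥ = -16-20·τ ≈ -82.0555, π⊥ = -16-20·τ' ≈ -9.9445 ∉ [-0.6, 0.2) ⇒ out
candidate 2: (m,n)=(-20,-2) → π∥ = -20-2·τ ≈ -26.6056, π⊥ = -20-2·τ' ≈ -19.3944 ∉ [-0.6, 0.2) ⇒ out
candidate 3: (m,n)=(7,19) → π∥ = 7+19·τ ≈ 69.7527, π⊥ = 7+19·τ' ≈ 1.2473 ∉ [-0.6, 0.2) ⇒ out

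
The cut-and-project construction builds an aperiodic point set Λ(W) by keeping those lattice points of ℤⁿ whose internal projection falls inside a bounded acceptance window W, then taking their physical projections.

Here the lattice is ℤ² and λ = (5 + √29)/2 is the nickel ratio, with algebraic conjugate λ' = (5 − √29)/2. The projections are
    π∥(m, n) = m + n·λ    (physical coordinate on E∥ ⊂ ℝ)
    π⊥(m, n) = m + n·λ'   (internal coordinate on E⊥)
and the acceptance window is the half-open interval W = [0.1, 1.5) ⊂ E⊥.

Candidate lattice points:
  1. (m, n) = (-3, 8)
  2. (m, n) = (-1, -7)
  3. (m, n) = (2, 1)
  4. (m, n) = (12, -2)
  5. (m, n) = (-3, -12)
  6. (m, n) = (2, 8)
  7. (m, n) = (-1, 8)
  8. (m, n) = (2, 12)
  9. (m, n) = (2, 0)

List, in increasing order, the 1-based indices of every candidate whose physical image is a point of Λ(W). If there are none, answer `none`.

2, 6

Numerically λ ≈ 5.1926 and λ' = −1/λ ≈ -0.1926.
#1 (-3,8): internal coord -3 + (8)·λ' = -4.5407; -4.5407 ∉ [0.1, 1.5) → out
#2 (-1,-7): internal coord -1 + (-7)·λ' = +0.3481; +0.3481 ∈ [0.1, 1.5) → IN Λ
#3 (2,1): internal coord 2 + (1)·λ' = +1.8074; +1.8074 ∉ [0.1, 1.5) → out
#4 (12,-2): internal coord 12 + (-2)·λ' = +12.3852; +12.3852 ∉ [0.1, 1.5) → out
#5 (-3,-12): internal coord -3 + (-12)·λ' = -0.6890; -0.6890 ∉ [0.1, 1.5) → out
#6 (2,8): internal coord 2 + (8)·λ' = +0.4593; +0.4593 ∈ [0.1, 1.5) → IN Λ
#7 (-1,8): internal coord -1 + (8)·λ' = -2.5407; -2.5407 ∉ [0.1, 1.5) → out
#8 (2,12): internal coord 2 + (12)·λ' = -0.3110; -0.3110 ∉ [0.1, 1.5) → out
#9 (2,0): internal coord 2 + (0)·λ' = +2.0000; +2.0000 ∉ [0.1, 1.5) → out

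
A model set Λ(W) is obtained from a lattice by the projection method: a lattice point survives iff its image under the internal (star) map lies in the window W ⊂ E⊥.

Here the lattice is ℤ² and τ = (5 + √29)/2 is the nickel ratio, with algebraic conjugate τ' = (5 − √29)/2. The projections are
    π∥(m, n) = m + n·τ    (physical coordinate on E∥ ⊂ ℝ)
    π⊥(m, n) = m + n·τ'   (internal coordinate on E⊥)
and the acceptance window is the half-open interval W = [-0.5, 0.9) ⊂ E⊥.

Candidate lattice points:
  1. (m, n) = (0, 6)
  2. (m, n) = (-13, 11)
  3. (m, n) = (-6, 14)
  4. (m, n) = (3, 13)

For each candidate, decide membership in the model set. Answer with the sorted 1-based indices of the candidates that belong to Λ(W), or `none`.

4

Numerically τ ≈ 5.192582 and τ' = −1/τ ≈ -0.192582.
[1] lift (0,6): star map gives -1.155494; window check -0.5 ≤ -1.155494 < 0.9 is false → out
[2] lift (-13,11): star map gives -15.118406; window check -0.5 ≤ -15.118406 < 0.9 is false → out
[3] lift (-6,14): star map gives -8.696154; window check -0.5 ≤ -8.696154 < 0.9 is false → out
[4] lift (3,13): star map gives 0.496429; window check -0.5 ≤ 0.496429 < 0.9 is true → IN Λ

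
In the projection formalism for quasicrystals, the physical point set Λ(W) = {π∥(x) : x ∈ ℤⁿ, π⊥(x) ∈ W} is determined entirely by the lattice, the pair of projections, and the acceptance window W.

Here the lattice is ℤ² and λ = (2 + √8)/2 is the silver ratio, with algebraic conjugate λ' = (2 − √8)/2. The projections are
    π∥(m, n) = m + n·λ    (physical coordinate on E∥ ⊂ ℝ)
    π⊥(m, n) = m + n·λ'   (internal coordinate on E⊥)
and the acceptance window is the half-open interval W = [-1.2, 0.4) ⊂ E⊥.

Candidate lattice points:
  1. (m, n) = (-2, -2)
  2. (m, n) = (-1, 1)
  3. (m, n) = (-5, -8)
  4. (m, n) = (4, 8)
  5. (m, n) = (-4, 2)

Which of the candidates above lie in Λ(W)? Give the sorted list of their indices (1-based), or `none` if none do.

Numerically λ ≈ 2.414214 and λ' = −1/λ ≈ -0.414214.
[1] lift (-2,-2): star map gives -1.171573; window check -1.2 ≤ -1.171573 < 0.4 is true → IN Λ
[2] lift (-1,1): star map gives -1.414214; window check -1.2 ≤ -1.414214 < 0.4 is false → out
[3] lift (-5,-8): star map gives -1.686292; window check -1.2 ≤ -1.686292 < 0.4 is false → out
[4] lift (4,8): star map gives 0.686292; window check -1.2 ≤ 0.686292 < 0.4 is false → out
[5] lift (-4,2): star map gives -4.828427; window check -1.2 ≤ -4.828427 < 0.4 is false → out

1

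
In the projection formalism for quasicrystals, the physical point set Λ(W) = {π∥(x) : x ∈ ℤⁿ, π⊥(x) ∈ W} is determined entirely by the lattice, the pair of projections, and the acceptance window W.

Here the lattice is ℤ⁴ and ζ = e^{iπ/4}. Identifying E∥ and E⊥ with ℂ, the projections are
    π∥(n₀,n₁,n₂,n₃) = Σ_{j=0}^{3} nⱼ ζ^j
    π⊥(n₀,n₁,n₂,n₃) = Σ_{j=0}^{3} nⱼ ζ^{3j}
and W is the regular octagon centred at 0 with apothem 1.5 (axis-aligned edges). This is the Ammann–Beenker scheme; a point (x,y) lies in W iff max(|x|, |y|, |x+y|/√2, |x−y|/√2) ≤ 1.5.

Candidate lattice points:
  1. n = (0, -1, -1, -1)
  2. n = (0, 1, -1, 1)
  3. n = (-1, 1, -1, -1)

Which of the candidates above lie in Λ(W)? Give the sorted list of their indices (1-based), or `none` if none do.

With ζ = e^{iπ/4} the internal vectors are ζ^0,ζ^3,ζ^6,ζ^9.
#1 (0, -1, -1, -1): internal (0.000000, -0.414214); octagon support 0.414214 vs apothem 1.5 → ∈ W
#2 (0, 1, -1, 1): internal (0.000000, 2.414214); octagon support 2.414214 vs apothem 1.5 → ∉ W
#3 (-1, 1, -1, -1): internal (-2.414214, 1.000000); octagon support 2.414214 vs apothem 1.5 → ∉ W

1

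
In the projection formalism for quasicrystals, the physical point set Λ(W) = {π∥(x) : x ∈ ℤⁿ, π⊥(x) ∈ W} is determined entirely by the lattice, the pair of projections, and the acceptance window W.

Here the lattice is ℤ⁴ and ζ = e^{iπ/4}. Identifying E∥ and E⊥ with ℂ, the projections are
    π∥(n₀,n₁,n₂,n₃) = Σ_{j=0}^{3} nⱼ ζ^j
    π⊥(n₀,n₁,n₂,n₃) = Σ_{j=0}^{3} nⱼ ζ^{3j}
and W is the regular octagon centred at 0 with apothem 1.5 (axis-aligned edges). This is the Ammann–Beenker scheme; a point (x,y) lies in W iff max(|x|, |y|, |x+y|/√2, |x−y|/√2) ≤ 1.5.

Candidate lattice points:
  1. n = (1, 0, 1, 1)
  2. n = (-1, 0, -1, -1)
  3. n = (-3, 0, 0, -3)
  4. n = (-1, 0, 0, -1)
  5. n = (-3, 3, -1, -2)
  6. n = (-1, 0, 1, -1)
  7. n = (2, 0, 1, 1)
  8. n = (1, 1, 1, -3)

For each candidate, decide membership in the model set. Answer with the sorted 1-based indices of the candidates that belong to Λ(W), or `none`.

none

π⊥(n) = n₀ + n₁ζ³ + n₂ζ⁶ + n₃ζ⁹ where ζ = e^{iπ/4}.
candidate 1: n = (1, 0, 1, 1) → π⊥ ≈ (+1.70711, -0.29289); max(|x|,|y|,|x±y|/√2) = 1.70711 > 1.5 ⇒ ∉ W
candidate 2: n = (-1, 0, -1, -1) → π⊥ ≈ (-1.70711, +0.29289); max(|x|,|y|,|x±y|/√2) = 1.70711 > 1.5 ⇒ ∉ W
candidate 3: n = (-3, 0, 0, -3) → π⊥ ≈ (-5.12132, -2.12132); max(|x|,|y|,|x±y|/√2) = 5.12132 > 1.5 ⇒ ∉ W
candidate 4: n = (-1, 0, 0, -1) → π⊥ ≈ (-1.70711, -0.70711); max(|x|,|y|,|x±y|/√2) = 1.70711 > 1.5 ⇒ ∉ W
candidate 5: n = (-3, 3, -1, -2) → π⊥ ≈ (-6.53553, +1.70711); max(|x|,|y|,|x±y|/√2) = 6.53553 > 1.5 ⇒ ∉ W
candidate 6: n = (-1, 0, 1, -1) → π⊥ ≈ (-1.70711, -1.70711); max(|x|,|y|,|x±y|/√2) = 2.41421 > 1.5 ⇒ ∉ W
candidate 7: n = (2, 0, 1, 1) → π⊥ ≈ (+2.70711, -0.29289); max(|x|,|y|,|x±y|/√2) = 2.70711 > 1.5 ⇒ ∉ W
candidate 8: n = (1, 1, 1, -3) → π⊥ ≈ (-1.82843, -2.41421); max(|x|,|y|,|x±y|/√2) = 3.00000 > 1.5 ⇒ ∉ W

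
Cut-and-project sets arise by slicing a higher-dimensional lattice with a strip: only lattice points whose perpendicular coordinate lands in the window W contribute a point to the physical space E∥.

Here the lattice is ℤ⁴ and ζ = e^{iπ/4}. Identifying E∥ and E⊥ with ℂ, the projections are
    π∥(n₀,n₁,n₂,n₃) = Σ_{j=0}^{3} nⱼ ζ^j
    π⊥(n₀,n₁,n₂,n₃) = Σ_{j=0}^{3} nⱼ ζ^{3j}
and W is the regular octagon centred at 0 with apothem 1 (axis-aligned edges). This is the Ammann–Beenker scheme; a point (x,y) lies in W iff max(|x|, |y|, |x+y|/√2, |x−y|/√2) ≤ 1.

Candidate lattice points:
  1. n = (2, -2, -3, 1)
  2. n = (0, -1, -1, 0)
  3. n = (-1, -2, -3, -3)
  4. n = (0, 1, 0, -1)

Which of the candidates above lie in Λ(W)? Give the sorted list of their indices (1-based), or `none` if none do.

π⊥(n) = n₀ + n₁ζ³ + n₂ζ⁶ + n₃ζ⁹ where ζ = e^{iπ/4}.
#1 (2, -2, -3, 1): internal (4.12132, 2.29289); octagon support 4.53553 vs apothem 1 → ∉ W
#2 (0, -1, -1, 0): internal (0.70711, 0.29289); octagon support 0.70711 vs apothem 1 → ∈ W
#3 (-1, -2, -3, -3): internal (-1.70711, -0.53553); octagon support 1.70711 vs apothem 1 → ∉ W
#4 (0, 1, 0, -1): internal (-1.41421, 0.00000); octagon support 1.41421 vs apothem 1 → ∉ W

2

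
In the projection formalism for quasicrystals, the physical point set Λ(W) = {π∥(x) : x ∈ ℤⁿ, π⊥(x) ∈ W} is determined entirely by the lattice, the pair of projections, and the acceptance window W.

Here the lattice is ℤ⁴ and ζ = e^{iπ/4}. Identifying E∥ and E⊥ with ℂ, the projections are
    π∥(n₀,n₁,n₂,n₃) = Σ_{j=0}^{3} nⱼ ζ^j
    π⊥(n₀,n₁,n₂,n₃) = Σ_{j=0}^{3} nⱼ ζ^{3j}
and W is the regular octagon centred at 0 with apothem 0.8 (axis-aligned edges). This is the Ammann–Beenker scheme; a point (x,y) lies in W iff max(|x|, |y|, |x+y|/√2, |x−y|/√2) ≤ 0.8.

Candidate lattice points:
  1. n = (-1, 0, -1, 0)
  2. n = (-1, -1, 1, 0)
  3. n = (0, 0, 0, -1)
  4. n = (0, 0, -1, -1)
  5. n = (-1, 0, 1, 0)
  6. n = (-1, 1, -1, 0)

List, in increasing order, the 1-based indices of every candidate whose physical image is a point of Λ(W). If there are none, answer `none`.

4

With ζ = e^{iπ/4} the internal vectors are ζ^0,ζ^3,ζ^6,ζ^9.
#1 (-1, 0, -1, 0): internal (-1.0000, 1.0000); octagon support 1.4142 vs apothem 0.8 → ∉ W
#2 (-1, -1, 1, 0): internal (-0.2929, -1.7071); octagon support 1.7071 vs apothem 0.8 → ∉ W
#3 (0, 0, 0, -1): internal (-0.7071, -0.7071); octagon support 1.0000 vs apothem 0.8 → ∉ W
#4 (0, 0, -1, -1): internal (-0.7071, 0.2929); octagon support 0.7071 vs apothem 0.8 → ∈ W
#5 (-1, 0, 1, 0): internal (-1.0000, -1.0000); octagon support 1.4142 vs apothem 0.8 → ∉ W
#6 (-1, 1, -1, 0): internal (-1.7071, 1.7071); octagon support 2.4142 vs apothem 0.8 → ∉ W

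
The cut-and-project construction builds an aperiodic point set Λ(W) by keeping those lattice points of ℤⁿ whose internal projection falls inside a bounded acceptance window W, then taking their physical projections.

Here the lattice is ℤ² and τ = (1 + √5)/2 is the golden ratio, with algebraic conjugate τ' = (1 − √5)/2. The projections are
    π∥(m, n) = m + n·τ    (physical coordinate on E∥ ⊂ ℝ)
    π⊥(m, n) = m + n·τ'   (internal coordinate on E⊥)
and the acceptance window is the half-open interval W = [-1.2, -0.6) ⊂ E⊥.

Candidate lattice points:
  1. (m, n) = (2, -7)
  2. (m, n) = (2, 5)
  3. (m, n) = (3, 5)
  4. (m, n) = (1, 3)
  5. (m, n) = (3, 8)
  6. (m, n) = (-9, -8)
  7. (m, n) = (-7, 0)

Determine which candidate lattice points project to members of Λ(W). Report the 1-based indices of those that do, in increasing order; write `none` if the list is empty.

2, 4

τ' = (1−√5)/2 ≈ -0.6180.
[1] lift (2,-7): star map gives 6.3262; window check -1.2 ≤ 6.3262 < -0.6 is false → out
[2] lift (2,5): star map gives -1.0902; window check -1.2 ≤ -1.0902 < -0.6 is true → IN Λ
[3] lift (3,5): star map gives -0.0902; window check -1.2 ≤ -0.0902 < -0.6 is false → out
[4] lift (1,3): star map gives -0.8541; window check -1.2 ≤ -0.8541 < -0.6 is true → IN Λ
[5] lift (3,8): star map gives -1.9443; window check -1.2 ≤ -1.9443 < -0.6 is false → out
[6] lift (-9,-8): star map gives -4.0557; window check -1.2 ≤ -4.0557 < -0.6 is false → out
[7] lift (-7,0): star map gives -7.0000; window check -1.2 ≤ -7.0000 < -0.6 is false → out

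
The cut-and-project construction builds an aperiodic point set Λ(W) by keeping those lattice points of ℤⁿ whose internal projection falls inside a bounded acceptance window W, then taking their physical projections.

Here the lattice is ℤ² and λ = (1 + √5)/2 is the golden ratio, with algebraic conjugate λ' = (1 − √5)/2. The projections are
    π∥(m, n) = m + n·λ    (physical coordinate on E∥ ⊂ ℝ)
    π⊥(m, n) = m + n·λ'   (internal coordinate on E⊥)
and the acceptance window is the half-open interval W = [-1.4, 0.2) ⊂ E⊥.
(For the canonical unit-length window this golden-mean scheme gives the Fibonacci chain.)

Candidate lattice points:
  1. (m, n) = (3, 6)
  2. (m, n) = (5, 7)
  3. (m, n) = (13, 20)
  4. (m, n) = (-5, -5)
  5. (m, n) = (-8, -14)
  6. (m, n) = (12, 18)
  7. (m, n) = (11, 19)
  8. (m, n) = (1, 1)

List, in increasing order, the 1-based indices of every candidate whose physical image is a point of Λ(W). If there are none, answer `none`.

Numerically λ ≈ 1.6180 and λ' = −1/λ ≈ -0.6180.
#1 (3,6): internal coord 3 + (6)·λ' = -0.7082; -0.7082 ∈ [-1.4, 0.2) → IN Λ
#2 (5,7): internal coord 5 + (7)·λ' = +0.6738; +0.6738 ∉ [-1.4, 0.2) → out
#3 (13,20): internal coord 13 + (20)·λ' = +0.6393; +0.6393 ∉ [-1.4, 0.2) → out
#4 (-5,-5): internal coord -5 + (-5)·λ' = -1.9098; -1.9098 ∉ [-1.4, 0.2) → out
#5 (-8,-14): internal coord -8 + (-14)·λ' = +0.6525; +0.6525 ∉ [-1.4, 0.2) → out
#6 (12,18): internal coord 12 + (18)·λ' = +0.8754; +0.8754 ∉ [-1.4, 0.2) → out
#7 (11,19): internal coord 11 + (19)·λ' = -0.7426; -0.7426 ∈ [-1.4, 0.2) → IN Λ
#8 (1,1): internal coord 1 + (1)·λ' = +0.3820; +0.3820 ∉ [-1.4, 0.2) → out

1, 7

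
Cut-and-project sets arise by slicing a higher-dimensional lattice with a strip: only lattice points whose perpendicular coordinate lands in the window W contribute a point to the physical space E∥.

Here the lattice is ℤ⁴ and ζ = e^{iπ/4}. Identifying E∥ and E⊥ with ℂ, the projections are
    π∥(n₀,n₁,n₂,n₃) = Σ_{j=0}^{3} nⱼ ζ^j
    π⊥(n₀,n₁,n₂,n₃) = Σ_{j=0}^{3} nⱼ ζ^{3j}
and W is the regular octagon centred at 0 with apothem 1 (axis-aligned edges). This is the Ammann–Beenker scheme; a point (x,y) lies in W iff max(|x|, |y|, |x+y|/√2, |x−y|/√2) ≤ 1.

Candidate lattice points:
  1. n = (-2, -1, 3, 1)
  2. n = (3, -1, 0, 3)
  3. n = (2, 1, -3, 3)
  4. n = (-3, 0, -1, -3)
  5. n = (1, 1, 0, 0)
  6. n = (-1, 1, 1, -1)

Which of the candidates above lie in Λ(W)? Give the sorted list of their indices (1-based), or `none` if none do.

5

π⊥(n) = n₀ + n₁ζ³ + n₂ζ⁶ + n₃ζ⁹ where ζ = e^{iπ/4}.
#1 (-2, -1, 3, 1): internal (-0.585786, -3.000000); octagon support 3.000000 vs apothem 1 → ∉ W
#2 (3, -1, 0, 3): internal (5.828427, 1.414214); octagon support 5.828427 vs apothem 1 → ∉ W
#3 (2, 1, -3, 3): internal (3.414214, 5.828427); octagon support 6.535534 vs apothem 1 → ∉ W
#4 (-3, 0, -1, -3): internal (-5.121320, -1.121320); octagon support 5.121320 vs apothem 1 → ∉ W
#5 (1, 1, 0, 0): internal (0.292893, 0.707107); octagon support 0.707107 vs apothem 1 → ∈ W
#6 (-1, 1, 1, -1): internal (-2.414214, -1.000000); octagon support 2.414214 vs apothem 1 → ∉ W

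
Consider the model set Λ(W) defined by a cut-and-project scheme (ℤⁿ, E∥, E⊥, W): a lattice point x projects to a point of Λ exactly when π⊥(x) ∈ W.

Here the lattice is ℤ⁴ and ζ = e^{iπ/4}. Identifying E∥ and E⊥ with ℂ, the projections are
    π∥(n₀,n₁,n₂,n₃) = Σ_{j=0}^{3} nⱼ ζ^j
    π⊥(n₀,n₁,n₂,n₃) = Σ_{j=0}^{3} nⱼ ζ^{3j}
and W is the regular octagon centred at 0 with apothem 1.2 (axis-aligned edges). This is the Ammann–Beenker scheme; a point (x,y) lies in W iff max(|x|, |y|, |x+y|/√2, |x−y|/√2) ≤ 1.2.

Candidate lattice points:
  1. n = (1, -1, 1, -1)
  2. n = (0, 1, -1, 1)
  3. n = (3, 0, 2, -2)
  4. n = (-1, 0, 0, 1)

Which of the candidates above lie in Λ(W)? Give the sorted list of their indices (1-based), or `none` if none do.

With ζ = e^{iπ/4} the internal vectors are ζ^0,ζ^3,ζ^6,ζ^9.
#1 (1, -1, 1, -1): internal (1.000000, -2.414214); octagon support 2.414214 vs apothem 1.2 → ∉ W
#2 (0, 1, -1, 1): internal (0.000000, 2.414214); octagon support 2.414214 vs apothem 1.2 → ∉ W
#3 (3, 0, 2, -2): internal (1.585786, -3.414214); octagon support 3.535534 vs apothem 1.2 → ∉ W
#4 (-1, 0, 0, 1): internal (-0.292893, 0.707107); octagon support 0.707107 vs apothem 1.2 → ∈ W

4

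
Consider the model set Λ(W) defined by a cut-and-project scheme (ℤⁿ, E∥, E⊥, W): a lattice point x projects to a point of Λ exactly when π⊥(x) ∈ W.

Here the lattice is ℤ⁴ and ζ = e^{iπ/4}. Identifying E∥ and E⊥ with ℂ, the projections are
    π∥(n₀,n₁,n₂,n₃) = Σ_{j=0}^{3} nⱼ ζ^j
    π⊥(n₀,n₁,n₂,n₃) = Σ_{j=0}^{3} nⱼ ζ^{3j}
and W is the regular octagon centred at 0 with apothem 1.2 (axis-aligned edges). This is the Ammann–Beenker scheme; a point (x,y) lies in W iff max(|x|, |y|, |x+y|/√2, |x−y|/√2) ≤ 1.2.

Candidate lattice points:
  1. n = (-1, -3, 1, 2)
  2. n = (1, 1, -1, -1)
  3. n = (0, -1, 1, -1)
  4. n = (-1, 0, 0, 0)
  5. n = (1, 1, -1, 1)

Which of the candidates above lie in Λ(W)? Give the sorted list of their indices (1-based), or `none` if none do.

2, 4

π⊥(n) = n₀ + n₁ζ³ + n₂ζ⁶ + n₃ζ⁹ where ζ = e^{iπ/4}.
candidate 1: n = (-1, -3, 1, 2) → π⊥ ≈ (+2.5355, -1.7071); max(|x|,|y|,|x±y|/√2) = 3.0000 > 1.2 ⇒ ∉ W
candidate 2: n = (1, 1, -1, -1) → π⊥ ≈ (-0.4142, +1.0000); max(|x|,|y|,|x±y|/√2) = 1.0000 ≤ 1.2 ⇒ ∈ W
candidate 3: n = (0, -1, 1, -1) → π⊥ ≈ (+0.0000, -2.4142); max(|x|,|y|,|x±y|/√2) = 2.4142 > 1.2 ⇒ ∉ W
candidate 4: n = (-1, 0, 0, 0) → π⊥ ≈ (-1.0000, +0.0000); max(|x|,|y|,|x±y|/√2) = 1.0000 ≤ 1.2 ⇒ ∈ W
candidate 5: n = (1, 1, -1, 1) → π⊥ ≈ (+1.0000, +2.4142); max(|x|,|y|,|x±y|/√2) = 2.4142 > 1.2 ⇒ ∉ W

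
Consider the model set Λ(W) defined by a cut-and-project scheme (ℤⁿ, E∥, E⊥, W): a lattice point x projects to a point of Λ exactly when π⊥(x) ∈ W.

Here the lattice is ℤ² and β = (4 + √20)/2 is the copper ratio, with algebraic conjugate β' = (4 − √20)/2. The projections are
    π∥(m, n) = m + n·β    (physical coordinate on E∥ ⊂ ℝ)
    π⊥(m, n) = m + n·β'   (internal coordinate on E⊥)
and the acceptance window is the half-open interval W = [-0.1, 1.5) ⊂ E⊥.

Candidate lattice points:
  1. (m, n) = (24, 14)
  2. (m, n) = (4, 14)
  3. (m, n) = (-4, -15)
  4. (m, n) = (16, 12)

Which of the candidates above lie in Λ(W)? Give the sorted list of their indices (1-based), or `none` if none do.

Compute β' = (4−√20)/2 = -0.236068, so π⊥(m,n) = m -0.236068·n.
candidate 1: (m,n)=(24,14) → π∥ = 24+14·β ≈ 83.304952, π⊥ = 24+14·β' ≈ 20.695048 ∉ [-0.1, 1.5) ⇒ out
candidate 2: (m,n)=(4,14) → π∥ = 4+14·β ≈ 63.304952, π⊥ = 4+14·β' ≈ 0.695048 ∈ [-0.1, 1.5) ⇒ IN Λ
candidate 3: (m,n)=(-4,-15) → π∥ = -4-15·β ≈ -67.541020, π⊥ = -4-15·β' ≈ -0.458980 ∉ [-0.1, 1.5) ⇒ out
candidate 4: (m,n)=(16,12) → π∥ = 16+12·β ≈ 66.832816, π⊥ = 16+12·β' ≈ 13.167184 ∉ [-0.1, 1.5) ⇒ out

2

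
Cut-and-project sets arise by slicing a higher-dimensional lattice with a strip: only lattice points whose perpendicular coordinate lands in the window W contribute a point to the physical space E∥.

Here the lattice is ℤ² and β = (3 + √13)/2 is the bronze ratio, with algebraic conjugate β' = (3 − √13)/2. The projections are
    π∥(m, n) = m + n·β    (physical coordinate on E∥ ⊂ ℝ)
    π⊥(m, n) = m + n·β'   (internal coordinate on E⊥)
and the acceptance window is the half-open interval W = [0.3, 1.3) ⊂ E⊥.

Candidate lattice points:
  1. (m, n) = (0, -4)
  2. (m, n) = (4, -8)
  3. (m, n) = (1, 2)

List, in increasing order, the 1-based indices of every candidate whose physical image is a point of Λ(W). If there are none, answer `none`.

1, 3

Numerically β ≈ 3.302776 and β' = −1/β ≈ -0.302776.
candidate 1: (m,n)=(0,-4) → π∥ = 0-4·β ≈ -13.211103, π⊥ = 0-4·β' ≈ 1.211103 ∈ [0.3, 1.3) ⇒ IN Λ
candidate 2: (m,n)=(4,-8) → π∥ = 4-8·β ≈ -22.422205, π⊥ = 4-8·β' ≈ 6.422205 ∉ [0.3, 1.3) ⇒ out
candidate 3: (m,n)=(1,2) → π∥ = 1+2·β ≈ 7.605551, π⊥ = 1+2·β' ≈ 0.394449 ∈ [0.3, 1.3) ⇒ IN Λ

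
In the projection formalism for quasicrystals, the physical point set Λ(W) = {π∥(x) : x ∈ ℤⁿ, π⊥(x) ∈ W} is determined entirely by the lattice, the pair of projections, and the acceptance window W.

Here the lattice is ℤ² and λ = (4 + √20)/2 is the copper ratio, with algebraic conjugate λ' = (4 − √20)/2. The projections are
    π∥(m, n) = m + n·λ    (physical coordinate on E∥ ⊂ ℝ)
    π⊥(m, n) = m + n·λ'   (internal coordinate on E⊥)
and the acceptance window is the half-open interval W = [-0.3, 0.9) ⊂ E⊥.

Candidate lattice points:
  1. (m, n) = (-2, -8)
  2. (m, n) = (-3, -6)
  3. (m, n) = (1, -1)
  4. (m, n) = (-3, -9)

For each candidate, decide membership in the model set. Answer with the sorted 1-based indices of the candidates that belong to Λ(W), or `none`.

Numerically λ ≈ 4.2361 and λ' = −1/λ ≈ -0.2361.
[1] lift (-2,-8): star map gives -0.1115; window check -0.3 ≤ -0.1115 < 0.9 is true → IN Λ
[2] lift (-3,-6): star map gives -1.5836; window check -0.3 ≤ -1.5836 < 0.9 is false → out
[3] lift (1,-1): star map gives 1.2361; window check -0.3 ≤ 1.2361 < 0.9 is false → out
[4] lift (-3,-9): star map gives -0.8754; window check -0.3 ≤ -0.8754 < 0.9 is false → out

1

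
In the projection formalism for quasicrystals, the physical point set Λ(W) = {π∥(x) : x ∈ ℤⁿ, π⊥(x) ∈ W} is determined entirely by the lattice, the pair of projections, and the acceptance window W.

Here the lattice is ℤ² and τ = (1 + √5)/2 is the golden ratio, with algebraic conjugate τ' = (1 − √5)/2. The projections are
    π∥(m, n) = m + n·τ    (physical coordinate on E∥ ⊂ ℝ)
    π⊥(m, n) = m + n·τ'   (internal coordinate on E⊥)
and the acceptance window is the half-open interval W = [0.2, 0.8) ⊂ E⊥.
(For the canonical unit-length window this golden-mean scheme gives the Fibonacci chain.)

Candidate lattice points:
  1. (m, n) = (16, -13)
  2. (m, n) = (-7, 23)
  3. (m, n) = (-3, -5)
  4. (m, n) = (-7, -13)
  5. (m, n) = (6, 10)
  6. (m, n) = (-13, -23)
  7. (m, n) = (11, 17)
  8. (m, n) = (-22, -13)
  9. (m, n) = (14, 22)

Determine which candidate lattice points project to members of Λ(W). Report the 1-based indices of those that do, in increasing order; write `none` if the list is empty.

τ' = (1−√5)/2 ≈ -0.6180.
[1] lift (16,-13): star map gives 24.0344; window check 0.2 ≤ 24.0344 < 0.8 is false → out
[2] lift (-7,23): star map gives -21.2148; window check 0.2 ≤ -21.2148 < 0.8 is false → out
[3] lift (-3,-5): star map gives 0.0902; window check 0.2 ≤ 0.0902 < 0.8 is false → out
[4] lift (-7,-13): star map gives 1.0344; window check 0.2 ≤ 1.0344 < 0.8 is false → out
[5] lift (6,10): star map gives -0.1803; window check 0.2 ≤ -0.1803 < 0.8 is false → out
[6] lift (-13,-23): star map gives 1.2148; window check 0.2 ≤ 1.2148 < 0.8 is false → out
[7] lift (11,17): star map gives 0.4934; window check 0.2 ≤ 0.4934 < 0.8 is true → IN Λ
[8] lift (-22,-13): star map gives -13.9656; window check 0.2 ≤ -13.9656 < 0.8 is false → out
[9] lift (14,22): star map gives 0.4033; window check 0.2 ≤ 0.4033 < 0.8 is true → IN Λ

7, 9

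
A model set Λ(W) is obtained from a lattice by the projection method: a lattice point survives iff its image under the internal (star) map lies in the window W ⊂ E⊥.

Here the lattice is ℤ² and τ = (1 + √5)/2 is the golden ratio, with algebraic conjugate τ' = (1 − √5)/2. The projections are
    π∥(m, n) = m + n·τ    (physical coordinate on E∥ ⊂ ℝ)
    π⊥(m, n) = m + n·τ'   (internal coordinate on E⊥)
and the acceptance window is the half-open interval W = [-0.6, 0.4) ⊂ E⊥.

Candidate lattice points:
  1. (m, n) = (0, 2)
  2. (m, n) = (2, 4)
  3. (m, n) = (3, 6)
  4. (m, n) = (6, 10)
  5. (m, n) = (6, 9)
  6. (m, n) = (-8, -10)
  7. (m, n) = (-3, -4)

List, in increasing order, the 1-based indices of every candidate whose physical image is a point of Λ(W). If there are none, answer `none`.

2, 4, 7

Numerically τ ≈ 1.61803 and τ' = −1/τ ≈ -0.61803.
[1] lift (0,2): star map gives -1.23607; window check -0.6 ≤ -1.23607 < 0.4 is false → out
[2] lift (2,4): star map gives -0.47214; window check -0.6 ≤ -0.47214 < 0.4 is true → IN Λ
[3] lift (3,6): star map gives -0.70820; window check -0.6 ≤ -0.70820 < 0.4 is false → out
[4] lift (6,10): star map gives -0.18034; window check -0.6 ≤ -0.18034 < 0.4 is true → IN Λ
[5] lift (6,9): star map gives 0.43769; window check -0.6 ≤ 0.43769 < 0.4 is false → out
[6] lift (-8,-10): star map gives -1.81966; window check -0.6 ≤ -1.81966 < 0.4 is false → out
[7] lift (-3,-4): star map gives -0.52786; window check -0.6 ≤ -0.52786 < 0.4 is true → IN Λ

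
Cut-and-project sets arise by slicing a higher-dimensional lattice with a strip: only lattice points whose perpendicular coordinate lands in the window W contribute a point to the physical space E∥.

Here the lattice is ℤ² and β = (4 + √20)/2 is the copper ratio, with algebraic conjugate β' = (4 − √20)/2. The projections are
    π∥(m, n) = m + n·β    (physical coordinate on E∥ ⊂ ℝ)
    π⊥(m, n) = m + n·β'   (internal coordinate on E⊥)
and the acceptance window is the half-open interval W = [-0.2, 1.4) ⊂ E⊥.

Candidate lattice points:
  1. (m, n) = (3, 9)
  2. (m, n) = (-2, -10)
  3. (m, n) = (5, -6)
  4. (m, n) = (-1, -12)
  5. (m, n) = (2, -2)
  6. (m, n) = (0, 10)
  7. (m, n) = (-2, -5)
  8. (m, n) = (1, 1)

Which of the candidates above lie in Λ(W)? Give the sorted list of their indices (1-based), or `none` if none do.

Numerically β ≈ 4.23607 and β' = −1/β ≈ -0.23607.
candidate 1: (m,n)=(3,9) → π∥ = 3+9·β ≈ 41.12461, π⊥ = 3+9·β' ≈ 0.87539 ∈ [-0.2, 1.4) ⇒ IN Λ
candidate 2: (m,n)=(-2,-10) → π∥ = -2-10·β ≈ -44.36068, π⊥ = -2-10·β' ≈ 0.36068 ∈ [-0.2, 1.4) ⇒ IN Λ
candidate 3: (m,n)=(5,-6) → π∥ = 5-6·β ≈ -20.41641, π⊥ = 5-6·β' ≈ 6.41641 ∉ [-0.2, 1.4) ⇒ out
candidate 4: (m,n)=(-1,-12) → π∥ = -1-12·β ≈ -51.83282, π⊥ = -1-12·β' ≈ 1.83282 ∉ [-0.2, 1.4) ⇒ out
candidate 5: (m,n)=(2,-2) → π∥ = 2-2·β ≈ -6.47214, π⊥ = 2-2·β' ≈ 2.47214 ∉ [-0.2, 1.4) ⇒ out
candidate 6: (m,n)=(0,10) → π∥ = 0+10·β ≈ 42.36068, π⊥ = 0+10·β' ≈ -2.36068 ∉ [-0.2, 1.4) ⇒ out
candidate 7: (m,n)=(-2,-5) → π∥ = -2-5·β ≈ -23.18034, π⊥ = -2-5·β' ≈ -0.81966 ∉ [-0.2, 1.4) ⇒ out
candidate 8: (m,n)=(1,1) → π∥ = 1+1·β ≈ 5.23607, π⊥ = 1+1·β' ≈ 0.76393 ∈ [-0.2, 1.4) ⇒ IN Λ

1, 2, 8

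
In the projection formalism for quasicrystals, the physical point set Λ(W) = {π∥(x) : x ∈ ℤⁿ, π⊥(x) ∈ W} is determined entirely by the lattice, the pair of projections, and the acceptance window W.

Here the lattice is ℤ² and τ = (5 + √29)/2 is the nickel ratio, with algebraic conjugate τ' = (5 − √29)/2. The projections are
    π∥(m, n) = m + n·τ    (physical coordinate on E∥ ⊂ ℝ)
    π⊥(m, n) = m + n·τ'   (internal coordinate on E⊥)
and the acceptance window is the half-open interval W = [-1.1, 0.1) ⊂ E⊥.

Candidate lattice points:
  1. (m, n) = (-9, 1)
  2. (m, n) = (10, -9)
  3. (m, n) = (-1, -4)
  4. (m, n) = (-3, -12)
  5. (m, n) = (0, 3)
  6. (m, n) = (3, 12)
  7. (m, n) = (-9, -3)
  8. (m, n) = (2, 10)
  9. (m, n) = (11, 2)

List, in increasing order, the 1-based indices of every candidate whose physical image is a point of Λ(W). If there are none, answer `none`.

τ' = (5−√29)/2 ≈ -0.19258.
#1 (-9,1): internal coord -9 + (1)·τ' = -9.19258; -9.19258 ∉ [-1.1, 0.1) → out
#2 (10,-9): internal coord 10 + (-9)·τ' = +11.73324; +11.73324 ∉ [-1.1, 0.1) → out
#3 (-1,-4): internal coord -1 + (-4)·τ' = -0.22967; -0.22967 ∈ [-1.1, 0.1) → IN Λ
#4 (-3,-12): internal coord -3 + (-12)·τ' = -0.68901; -0.68901 ∈ [-1.1, 0.1) → IN Λ
#5 (0,3): internal coord 0 + (3)·τ' = -0.57775; -0.57775 ∈ [-1.1, 0.1) → IN Λ
#6 (3,12): internal coord 3 + (12)·τ' = +0.68901; +0.68901 ∉ [-1.1, 0.1) → out
#7 (-9,-3): internal coord -9 + (-3)·τ' = -8.42225; -8.42225 ∉ [-1.1, 0.1) → out
#8 (2,10): internal coord 2 + (10)·τ' = +0.07418; +0.07418 ∈ [-1.1, 0.1) → IN Λ
#9 (11,2): internal coord 11 + (2)·τ' = +10.61484; +10.61484 ∉ [-1.1, 0.1) → out

3, 4, 5, 8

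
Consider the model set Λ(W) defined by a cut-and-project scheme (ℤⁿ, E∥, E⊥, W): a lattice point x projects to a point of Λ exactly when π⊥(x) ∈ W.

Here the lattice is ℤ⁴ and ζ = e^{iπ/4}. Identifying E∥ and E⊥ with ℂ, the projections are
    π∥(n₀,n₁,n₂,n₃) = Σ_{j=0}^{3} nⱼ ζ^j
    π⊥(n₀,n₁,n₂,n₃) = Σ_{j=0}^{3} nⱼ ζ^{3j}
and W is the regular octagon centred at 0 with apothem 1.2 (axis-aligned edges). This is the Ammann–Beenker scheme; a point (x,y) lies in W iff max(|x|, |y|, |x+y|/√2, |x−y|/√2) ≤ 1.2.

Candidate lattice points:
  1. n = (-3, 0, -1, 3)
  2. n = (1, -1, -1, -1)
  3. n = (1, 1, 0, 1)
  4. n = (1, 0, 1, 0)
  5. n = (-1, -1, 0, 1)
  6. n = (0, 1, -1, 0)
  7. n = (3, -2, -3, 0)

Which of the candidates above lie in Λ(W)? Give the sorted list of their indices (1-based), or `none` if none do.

2, 5

With ζ = e^{iπ/4} the internal vectors are ζ^0,ζ^3,ζ^6,ζ^9.
candidate 1: n = (-3, 0, -1, 3) → π⊥ ≈ (-0.87868, +3.12132); max(|x|,|y|,|x±y|/√2) = 3.12132 > 1.2 ⇒ ∉ W
candidate 2: n = (1, -1, -1, -1) → π⊥ ≈ (+1.00000, -0.41421); max(|x|,|y|,|x±y|/√2) = 1.00000 ≤ 1.2 ⇒ ∈ W
candidate 3: n = (1, 1, 0, 1) → π⊥ ≈ (+1.00000, +1.41421); max(|x|,|y|,|x±y|/√2) = 1.70711 > 1.2 ⇒ ∉ W
candidate 4: n = (1, 0, 1, 0) → π⊥ ≈ (+1.00000, -1.00000); max(|x|,|y|,|x±y|/√2) = 1.41421 > 1.2 ⇒ ∉ W
candidate 5: n = (-1, -1, 0, 1) → π⊥ ≈ (+0.41421, +0.00000); max(|x|,|y|,|x±y|/√2) = 0.41421 ≤ 1.2 ⇒ ∈ W
candidate 6: n = (0, 1, -1, 0) → π⊥ ≈ (-0.70711, +1.70711); max(|x|,|y|,|x±y|/√2) = 1.70711 > 1.2 ⇒ ∉ W
candidate 7: n = (3, -2, -3, 0) → π⊥ ≈ (+4.41421, +1.58579); max(|x|,|y|,|x±y|/√2) = 4.41421 > 1.2 ⇒ ∉ W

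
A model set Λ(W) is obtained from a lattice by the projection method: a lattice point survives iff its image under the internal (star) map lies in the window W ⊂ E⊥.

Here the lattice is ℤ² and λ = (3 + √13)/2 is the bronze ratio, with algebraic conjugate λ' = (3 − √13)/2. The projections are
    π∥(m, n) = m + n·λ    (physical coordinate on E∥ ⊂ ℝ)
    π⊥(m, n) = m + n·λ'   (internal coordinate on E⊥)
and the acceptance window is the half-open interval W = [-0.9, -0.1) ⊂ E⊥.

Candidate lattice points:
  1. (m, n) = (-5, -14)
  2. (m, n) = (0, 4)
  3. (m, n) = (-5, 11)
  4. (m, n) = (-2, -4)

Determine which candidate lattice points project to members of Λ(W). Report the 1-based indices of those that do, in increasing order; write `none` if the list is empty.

Numerically λ ≈ 3.3028 and λ' = −1/λ ≈ -0.3028.
#1 (-5,-14): internal coord -5 + (-14)·λ' = -0.7611; -0.7611 ∈ [-0.9, -0.1) → IN Λ
#2 (0,4): internal coord 0 + (4)·λ' = -1.2111; -1.2111 ∉ [-0.9, -0.1) → out
#3 (-5,11): internal coord -5 + (11)·λ' = -8.3305; -8.3305 ∉ [-0.9, -0.1) → out
#4 (-2,-4): internal coord -2 + (-4)·λ' = -0.7889; -0.7889 ∈ [-0.9, -0.1) → IN Λ

1, 4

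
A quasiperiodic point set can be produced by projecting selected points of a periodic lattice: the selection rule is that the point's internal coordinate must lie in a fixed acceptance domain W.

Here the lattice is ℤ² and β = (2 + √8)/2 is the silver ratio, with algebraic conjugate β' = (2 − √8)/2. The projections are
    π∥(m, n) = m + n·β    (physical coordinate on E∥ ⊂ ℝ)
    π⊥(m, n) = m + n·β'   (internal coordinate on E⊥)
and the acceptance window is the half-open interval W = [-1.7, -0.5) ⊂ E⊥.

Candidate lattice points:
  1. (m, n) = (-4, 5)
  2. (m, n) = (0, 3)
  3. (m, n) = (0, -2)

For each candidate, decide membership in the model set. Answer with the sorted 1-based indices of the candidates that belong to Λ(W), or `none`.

2

Compute β' = (2−√8)/2 = -0.414214, so π⊥(m,n) = m -0.414214·n.
[1] lift (-4,5): star map gives -6.071068; window check -1.7 ≤ -6.071068 < -0.5 is false → out
[2] lift (0,3): star map gives -1.242641; window check -1.7 ≤ -1.242641 < -0.5 is true → IN Λ
[3] lift (0,-2): star map gives 0.828427; window check -1.7 ≤ 0.828427 < -0.5 is false → out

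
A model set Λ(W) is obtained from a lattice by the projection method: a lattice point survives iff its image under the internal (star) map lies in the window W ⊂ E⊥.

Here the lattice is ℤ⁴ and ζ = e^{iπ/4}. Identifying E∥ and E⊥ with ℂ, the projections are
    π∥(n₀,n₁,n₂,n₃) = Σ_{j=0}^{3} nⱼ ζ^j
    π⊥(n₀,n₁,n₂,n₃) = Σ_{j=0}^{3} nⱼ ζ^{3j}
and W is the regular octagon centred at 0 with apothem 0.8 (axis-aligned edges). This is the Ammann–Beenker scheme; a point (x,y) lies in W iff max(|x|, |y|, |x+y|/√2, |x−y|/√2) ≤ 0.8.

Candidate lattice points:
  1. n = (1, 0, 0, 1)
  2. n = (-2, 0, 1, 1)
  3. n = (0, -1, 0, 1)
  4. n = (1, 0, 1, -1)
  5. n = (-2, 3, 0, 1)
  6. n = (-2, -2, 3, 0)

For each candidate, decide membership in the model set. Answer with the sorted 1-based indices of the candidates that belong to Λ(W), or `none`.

none

π⊥(n) = n₀ + n₁ζ³ + n₂ζ⁶ + n₃ζ⁹ where ζ = e^{iπ/4}.
candidate 1: n = (1, 0, 0, 1) → π⊥ ≈ (+1.707107, +0.707107); max(|x|,|y|,|x±y|/√2) = 1.707107 > 0.8 ⇒ ∉ W
candidate 2: n = (-2, 0, 1, 1) → π⊥ ≈ (-1.292893, -0.292893); max(|x|,|y|,|x±y|/√2) = 1.292893 > 0.8 ⇒ ∉ W
candidate 3: n = (0, -1, 0, 1) → π⊥ ≈ (+1.414214, +0.000000); max(|x|,|y|,|x±y|/√2) = 1.414214 > 0.8 ⇒ ∉ W
candidate 4: n = (1, 0, 1, -1) → π⊥ ≈ (+0.292893, -1.707107); max(|x|,|y|,|x±y|/√2) = 1.707107 > 0.8 ⇒ ∉ W
candidate 5: n = (-2, 3, 0, 1) → π⊥ ≈ (-3.414214, +2.828427); max(|x|,|y|,|x±y|/√2) = 4.414214 > 0.8 ⇒ ∉ W
candidate 6: n = (-2, -2, 3, 0) → π⊥ ≈ (-0.585786, -4.414214); max(|x|,|y|,|x±y|/√2) = 4.414214 > 0.8 ⇒ ∉ W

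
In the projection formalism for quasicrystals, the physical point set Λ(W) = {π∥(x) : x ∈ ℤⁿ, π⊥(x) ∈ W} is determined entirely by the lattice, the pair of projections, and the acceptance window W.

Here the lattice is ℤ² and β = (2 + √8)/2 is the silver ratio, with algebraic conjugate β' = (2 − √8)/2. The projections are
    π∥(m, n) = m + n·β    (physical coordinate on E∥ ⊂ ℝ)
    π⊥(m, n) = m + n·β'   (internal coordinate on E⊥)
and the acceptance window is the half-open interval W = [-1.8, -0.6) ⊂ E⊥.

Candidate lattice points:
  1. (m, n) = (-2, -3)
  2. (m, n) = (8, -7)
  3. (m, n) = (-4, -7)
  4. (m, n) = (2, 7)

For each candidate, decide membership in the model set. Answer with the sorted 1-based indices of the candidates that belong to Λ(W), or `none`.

1, 3, 4

β' = (2−√8)/2 ≈ -0.41421.
[1] lift (-2,-3): star map gives -0.75736; window check -1.8 ≤ -0.75736 < -0.6 is true → IN Λ
[2] lift (8,-7): star map gives 10.89949; window check -1.8 ≤ 10.89949 < -0.6 is false → out
[3] lift (-4,-7): star map gives -1.10051; window check -1.8 ≤ -1.10051 < -0.6 is true → IN Λ
[4] lift (2,7): star map gives -0.89949; window check -1.8 ≤ -0.89949 < -0.6 is true → IN Λ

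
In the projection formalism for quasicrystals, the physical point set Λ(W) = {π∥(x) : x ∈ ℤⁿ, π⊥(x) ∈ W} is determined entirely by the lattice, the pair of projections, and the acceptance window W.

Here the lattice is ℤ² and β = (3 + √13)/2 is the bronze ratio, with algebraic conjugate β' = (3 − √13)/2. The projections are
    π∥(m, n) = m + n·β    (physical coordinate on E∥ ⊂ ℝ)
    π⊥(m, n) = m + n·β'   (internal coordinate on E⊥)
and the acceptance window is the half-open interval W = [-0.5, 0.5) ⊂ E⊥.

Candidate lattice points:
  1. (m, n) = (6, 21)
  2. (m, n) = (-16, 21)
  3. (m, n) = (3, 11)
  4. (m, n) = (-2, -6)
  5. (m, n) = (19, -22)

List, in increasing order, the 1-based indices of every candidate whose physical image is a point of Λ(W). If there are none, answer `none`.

Compute β' = (3−√13)/2 = -0.302776, so π⊥(m,n) = m -0.302776·n.
candidate 1: (m,n)=(6,21) → π∥ = 6+21·β ≈ 75.358288, π⊥ = 6+21·β' ≈ -0.358288 ∈ [-0.5, 0.5) ⇒ IN Λ
candidate 2: (m,n)=(-16,21) → π∥ = -16+21·β ≈ 53.358288, π⊥ = -16+21·β' ≈ -22.358288 ∉ [-0.5, 0.5) ⇒ out
candidate 3: (m,n)=(3,11) → π∥ = 3+11·β ≈ 39.330532, π⊥ = 3+11·β' ≈ -0.330532 ∈ [-0.5, 0.5) ⇒ IN Λ
candidate 4: (m,n)=(-2,-6) → π∥ = -2-6·β ≈ -21.816654, π⊥ = -2-6·β' ≈ -0.183346 ∈ [-0.5, 0.5) ⇒ IN Λ
candidate 5: (m,n)=(19,-22) → π∥ = 19-22·β ≈ -53.661064, π⊥ = 19-22·β' ≈ 25.661064 ∉ [-0.5, 0.5) ⇒ out

1, 3, 4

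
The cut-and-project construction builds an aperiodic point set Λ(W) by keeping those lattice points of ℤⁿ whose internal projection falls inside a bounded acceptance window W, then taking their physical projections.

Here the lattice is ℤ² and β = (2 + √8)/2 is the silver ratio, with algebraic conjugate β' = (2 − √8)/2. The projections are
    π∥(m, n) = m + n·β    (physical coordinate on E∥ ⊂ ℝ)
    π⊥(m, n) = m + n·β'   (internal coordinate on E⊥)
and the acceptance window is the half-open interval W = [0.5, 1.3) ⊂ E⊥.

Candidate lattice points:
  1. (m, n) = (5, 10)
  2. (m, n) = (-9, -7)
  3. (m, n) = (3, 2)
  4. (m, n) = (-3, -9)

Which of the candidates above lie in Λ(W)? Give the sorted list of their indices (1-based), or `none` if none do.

β' = (2−√8)/2 ≈ -0.41421.
[1] lift (5,10): star map gives 0.85786; window check 0.5 ≤ 0.85786 < 1.3 is true → IN Λ
[2] lift (-9,-7): star map gives -6.10051; window check 0.5 ≤ -6.10051 < 1.3 is false → out
[3] lift (3,2): star map gives 2.17157; window check 0.5 ≤ 2.17157 < 1.3 is false → out
[4] lift (-3,-9): star map gives 0.72792; window check 0.5 ≤ 0.72792 < 1.3 is true → IN Λ

1, 4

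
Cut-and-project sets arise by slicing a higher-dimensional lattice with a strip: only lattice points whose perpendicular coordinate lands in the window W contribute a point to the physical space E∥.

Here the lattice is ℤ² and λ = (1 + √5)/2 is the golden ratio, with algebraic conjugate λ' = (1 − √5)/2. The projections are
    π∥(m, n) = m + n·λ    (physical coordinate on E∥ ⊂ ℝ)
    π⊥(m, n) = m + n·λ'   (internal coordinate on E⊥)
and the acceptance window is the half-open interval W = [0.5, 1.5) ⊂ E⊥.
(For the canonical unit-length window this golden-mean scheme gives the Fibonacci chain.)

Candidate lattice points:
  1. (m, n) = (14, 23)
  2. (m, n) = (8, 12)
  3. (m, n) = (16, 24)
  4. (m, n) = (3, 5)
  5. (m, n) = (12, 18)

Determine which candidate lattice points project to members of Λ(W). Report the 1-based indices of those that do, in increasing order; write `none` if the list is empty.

Compute λ' = (1−√5)/2 = -0.6180, so π⊥(m,n) = m -0.6180·n.
candidate 1: (m,n)=(14,23) → π∥ = 14+23·λ ≈ 51.2148, π⊥ = 14+23·λ' ≈ -0.2148 ∉ [0.5, 1.5) ⇒ out
candidate 2: (m,n)=(8,12) → π∥ = 8+12·λ ≈ 27.4164, π⊥ = 8+12·λ' ≈ 0.5836 ∈ [0.5, 1.5) ⇒ IN Λ
candidate 3: (m,n)=(16,24) → π∥ = 16+24·λ ≈ 54.8328, π⊥ = 16+24·λ' ≈ 1.1672 ∈ [0.5, 1.5) ⇒ IN Λ
candidate 4: (m,n)=(3,5) → π∥ = 3+5·λ ≈ 11.0902, π⊥ = 3+5·λ' ≈ -0.0902 ∉ [0.5, 1.5) ⇒ out
candidate 5: (m,n)=(12,18) → π∥ = 12+18·λ ≈ 41.1246, π⊥ = 12+18·λ' ≈ 0.8754 ∈ [0.5, 1.5) ⇒ IN Λ

2, 3, 5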